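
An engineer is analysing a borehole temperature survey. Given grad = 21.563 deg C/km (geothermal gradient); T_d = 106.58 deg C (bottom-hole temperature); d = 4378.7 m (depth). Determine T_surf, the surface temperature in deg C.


T_surf = T_d - grad * d / 1000
T_surf = 106.58 - 21.563 * 4378.7 / 1000
T_surf = 12.162 deg C


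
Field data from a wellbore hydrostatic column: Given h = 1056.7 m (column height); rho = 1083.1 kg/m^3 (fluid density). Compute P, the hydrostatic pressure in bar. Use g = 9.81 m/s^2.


P = rho * g * h / 1e6
P = 1083.1 * 9.81 * 1056.7 / 1e6
P = 11.22766 MPa
Convert: 11.22766 MPa * 10.0 = 112.28 bar
P = 112.28 bar


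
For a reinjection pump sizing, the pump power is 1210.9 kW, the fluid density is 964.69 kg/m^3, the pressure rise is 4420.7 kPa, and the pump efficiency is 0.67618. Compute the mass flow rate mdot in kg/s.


mdot = P_pump * rho * eta / dP
mdot = 1210.9 * 964.69 * 0.67618 / 4420.7
mdot = 178.68 kg/s


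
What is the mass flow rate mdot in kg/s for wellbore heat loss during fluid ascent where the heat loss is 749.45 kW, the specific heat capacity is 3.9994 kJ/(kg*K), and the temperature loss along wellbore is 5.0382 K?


mdot = Q_loss / (cp * dT)
mdot = 749.45 / (3.9994 * 5.0382)
mdot = 37.194 kg/s


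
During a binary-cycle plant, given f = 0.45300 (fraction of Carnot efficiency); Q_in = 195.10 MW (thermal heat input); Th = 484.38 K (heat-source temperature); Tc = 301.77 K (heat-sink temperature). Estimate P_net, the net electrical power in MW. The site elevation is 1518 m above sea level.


Step 1: eta = (1 - Tc/Th)*f = (1 - 301.77/484.38)*0.453 = 0.1707798
Step 2: P_net = eta * Q_in = 0.1707798 * 195.1 = 33.319 MW
P_net = 33.319 MW


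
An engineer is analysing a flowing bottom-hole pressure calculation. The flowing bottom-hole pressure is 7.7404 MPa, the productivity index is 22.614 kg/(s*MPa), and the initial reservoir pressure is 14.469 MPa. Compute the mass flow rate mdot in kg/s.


mdot = (P_i - P_wf) * PI
mdot = (14.469 - 7.7404) * 22.614
mdot = 152.16 kg/s


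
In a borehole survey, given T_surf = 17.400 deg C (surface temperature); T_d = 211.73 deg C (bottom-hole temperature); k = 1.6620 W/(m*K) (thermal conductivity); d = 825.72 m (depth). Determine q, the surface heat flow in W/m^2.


Step 1: grad = (T_d - T_surf)/d * 1000 = (211.73 - 17.4)/825.72 * 1000 = 235.3461 deg C/km
Step 2: q = k * grad / 1000 = 1.662 * 235.3461 / 1000 = 0.39115 W/m^2
q = 0.39115 W/m^2


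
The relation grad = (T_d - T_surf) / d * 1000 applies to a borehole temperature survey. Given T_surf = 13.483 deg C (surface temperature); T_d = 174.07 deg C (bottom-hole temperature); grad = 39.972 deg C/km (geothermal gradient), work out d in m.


d = (T_d - T_surf) / grad * 1000
d = (174.07 - 13.483) / 39.972 * 1000
d = 4017.5 m


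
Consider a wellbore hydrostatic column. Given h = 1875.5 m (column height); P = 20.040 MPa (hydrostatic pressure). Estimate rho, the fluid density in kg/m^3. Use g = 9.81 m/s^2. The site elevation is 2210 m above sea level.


rho = P * 1e6 / (g * h)
rho = 20.040 * 1e6 / (9.81 * 1875.5)
rho = 1089.2 kg/m^3


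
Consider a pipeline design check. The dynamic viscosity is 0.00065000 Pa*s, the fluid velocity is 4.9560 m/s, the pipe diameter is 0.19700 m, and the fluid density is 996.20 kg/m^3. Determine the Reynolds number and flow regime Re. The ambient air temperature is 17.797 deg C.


Step 1: Re = rho*vel*D/mu = 996.2*4.956*0.197/0.00065 = 1.4963e+06
Step 2: Re = 1.4963e+06 > 4000, so flow is turbulent.
Re = 1.4963e+06 (turbulent)


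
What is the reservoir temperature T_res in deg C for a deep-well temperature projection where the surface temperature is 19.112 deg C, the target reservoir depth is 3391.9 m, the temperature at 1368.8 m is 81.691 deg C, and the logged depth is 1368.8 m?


Step 1: grad = (T_d1 - T_surf)/d1 * 1000 = (81.691 - 19.112)/1368.8 * 1000 = 45.71815 deg C/km
Step 2: T_res = T_surf + grad*d2/1000 = 19.112 + 45.71815*3391.9/1000 = 174.18 deg C
T_res = 174.18 deg C


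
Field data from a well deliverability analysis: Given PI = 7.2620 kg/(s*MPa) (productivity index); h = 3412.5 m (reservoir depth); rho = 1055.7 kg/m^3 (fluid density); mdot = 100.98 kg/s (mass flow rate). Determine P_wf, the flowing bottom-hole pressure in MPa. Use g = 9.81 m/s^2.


Step 1: P_i = rho*g*h/1e6 = 1055.7*9.81*3412.5/1e6 = 35.34127 MPa
Step 2: P_wf = P_i - mdot/PI = 35.34127 - 100.98/7.262 = 21.436 MPa
P_wf = 21.436 MPa


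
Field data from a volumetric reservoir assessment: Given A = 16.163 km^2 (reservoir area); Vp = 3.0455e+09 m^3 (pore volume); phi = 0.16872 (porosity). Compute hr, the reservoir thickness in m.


hr = Vp / (A * 1e6 * phi)
hr = 3.0455e+09 / (16.163 * 1e6 * 0.16872)
hr = 1116.8 m


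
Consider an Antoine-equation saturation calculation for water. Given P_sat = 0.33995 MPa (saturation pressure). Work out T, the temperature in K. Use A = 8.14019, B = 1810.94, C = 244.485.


T = B / (A - log10(P_sat * 760 / 0.101325)) - C
T = 1810.94 / (8.14019 - log10(0.33995 * 760 / 0.101325)) - 244.485
T = 138.0801 deg C
Convert to K: 138.0801 + 273.15 = 411.23 K
T = 411.23 K


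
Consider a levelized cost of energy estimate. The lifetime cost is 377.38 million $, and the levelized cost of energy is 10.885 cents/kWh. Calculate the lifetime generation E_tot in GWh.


E_tot = C_tot / LCOE * 100
E_tot = 377.38 / 10.885 * 100
E_tot = 3467.0 GWh


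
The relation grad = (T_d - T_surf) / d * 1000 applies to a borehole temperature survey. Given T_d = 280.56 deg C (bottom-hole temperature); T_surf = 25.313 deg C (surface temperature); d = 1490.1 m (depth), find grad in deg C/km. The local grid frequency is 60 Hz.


grad = (T_d - T_surf) / d * 1000
grad = (280.56 - 25.313) / 1490.1 * 1000
grad = 171.30 deg C/km


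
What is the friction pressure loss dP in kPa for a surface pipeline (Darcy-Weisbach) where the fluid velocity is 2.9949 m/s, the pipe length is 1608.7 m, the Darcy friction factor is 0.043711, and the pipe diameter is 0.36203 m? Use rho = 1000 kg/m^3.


dP = f * (L/D) * (rho*vel^2/2) / 1000
dP = 0.043711 * (1608.7/0.36203) * (1000*2.9949^2/2) / 1000
dP = 871.08 kPa


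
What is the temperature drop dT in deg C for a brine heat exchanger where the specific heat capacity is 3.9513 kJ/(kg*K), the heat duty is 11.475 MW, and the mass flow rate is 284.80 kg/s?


dT = Q * 1000 / (mdot * cp)
dT = 11.475 * 1000 / (284.80 * 3.9513)
dT = 10.19701 K
Convert (temperature difference, 1 K = 1 deg C): 10.19701 K = 10.19701 deg C
dT = 10.197 deg C


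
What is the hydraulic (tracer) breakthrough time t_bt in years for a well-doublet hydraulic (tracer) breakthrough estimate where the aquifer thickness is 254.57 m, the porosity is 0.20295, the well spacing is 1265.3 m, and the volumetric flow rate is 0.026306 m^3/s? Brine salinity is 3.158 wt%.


t_bt = pi * hr * phi * L^2 / (3 * Qv) / (365.25*86400)
t_bt = pi * 254.57 * 0.20295 * 1265.3^2 / (3 * 0.026306) / (365.25*86400)
t_bt = 104.34 years


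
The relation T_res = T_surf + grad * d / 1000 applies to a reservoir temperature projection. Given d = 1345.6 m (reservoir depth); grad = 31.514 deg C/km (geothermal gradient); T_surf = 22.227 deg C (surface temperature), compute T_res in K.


T_res = T_surf + grad * d / 1000
T_res = 22.227 + 31.514 * 1345.6 / 1000
T_res = 64.63224 deg C
Convert to K: 64.63224 + 273.15 = 337.78 K
T_res = 337.78 K


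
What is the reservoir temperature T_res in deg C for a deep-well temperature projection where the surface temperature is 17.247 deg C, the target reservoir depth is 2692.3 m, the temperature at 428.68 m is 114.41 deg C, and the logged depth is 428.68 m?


Step 1: grad = (T_d1 - T_surf)/d1 * 1000 = (114.41 - 17.247)/428.68 * 1000 = 226.6562 deg C/km
Step 2: T_res = T_surf + grad*d2/1000 = 17.247 + 226.6562*2692.3/1000 = 627.47 deg C
T_res = 627.47 deg C


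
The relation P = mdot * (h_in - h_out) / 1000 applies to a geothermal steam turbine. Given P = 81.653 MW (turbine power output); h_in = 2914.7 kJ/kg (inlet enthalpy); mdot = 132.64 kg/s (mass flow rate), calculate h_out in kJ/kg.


h_out = h_in - P * 1000 / mdot
h_out = 2914.7 - 81.653 * 1000 / 132.64
h_out = 2299.1 kJ/kg


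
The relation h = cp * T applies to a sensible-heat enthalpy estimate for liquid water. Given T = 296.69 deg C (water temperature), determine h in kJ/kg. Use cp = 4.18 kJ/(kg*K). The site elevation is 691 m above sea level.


h = cp * T
h = 4.18 * 296.69
h = 1240.2 kJ/kg


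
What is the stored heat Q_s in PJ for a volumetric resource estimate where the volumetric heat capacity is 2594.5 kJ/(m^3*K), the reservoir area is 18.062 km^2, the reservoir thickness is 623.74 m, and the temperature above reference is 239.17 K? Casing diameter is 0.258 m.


Step 1: Vr = A*1e6*hr = 18.062*1e6*623.74 = 1.126599e+10 m^3
Step 2: Q_s = Vr*rhoc*dT/1e12 = 1.126599e+10*2594.5*239.17/1e12 = 6990.8 PJ
Q_s = 6990.8 PJ


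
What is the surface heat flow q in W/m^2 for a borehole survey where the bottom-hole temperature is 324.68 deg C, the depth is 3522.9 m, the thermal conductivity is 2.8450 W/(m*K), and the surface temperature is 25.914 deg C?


Step 1: grad = (T_d - T_surf)/d * 1000 = (324.68 - 25.914)/3522.9 * 1000 = 84.80684 deg C/km
Step 2: q = k * grad / 1000 = 2.845 * 84.80684 / 1000 = 0.24128 W/m^2
q = 0.24128 W/m^2


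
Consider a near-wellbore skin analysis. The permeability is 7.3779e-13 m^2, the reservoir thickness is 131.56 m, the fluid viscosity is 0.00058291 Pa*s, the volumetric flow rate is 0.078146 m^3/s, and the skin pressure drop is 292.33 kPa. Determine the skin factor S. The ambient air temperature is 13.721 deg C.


S = dP_s * 1000 * 2*pi*k*hr / (q*mu)
S = 292.33 * 1000 * 2*pi*7.3779e-13*131.56 / (0.078146*0.00058291)
S = 3.9138


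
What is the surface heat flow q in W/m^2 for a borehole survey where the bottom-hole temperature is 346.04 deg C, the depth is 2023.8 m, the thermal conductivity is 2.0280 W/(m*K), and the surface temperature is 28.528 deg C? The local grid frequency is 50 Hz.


Step 1: grad = (T_d - T_surf)/d * 1000 = (346.04 - 28.528)/2023.8 * 1000 = 156.8890 deg C/km
Step 2: q = k * grad / 1000 = 2.028 * 156.8890 / 1000 = 0.31817 W/m^2
q = 0.31817 W/m^2


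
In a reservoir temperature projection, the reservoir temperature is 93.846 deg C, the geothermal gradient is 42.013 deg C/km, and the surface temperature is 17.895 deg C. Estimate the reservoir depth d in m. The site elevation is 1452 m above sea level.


d = (T_res - T_surf) / grad * 1000
d = (93.846 - 17.895) / 42.013 * 1000
d = 1807.8 m


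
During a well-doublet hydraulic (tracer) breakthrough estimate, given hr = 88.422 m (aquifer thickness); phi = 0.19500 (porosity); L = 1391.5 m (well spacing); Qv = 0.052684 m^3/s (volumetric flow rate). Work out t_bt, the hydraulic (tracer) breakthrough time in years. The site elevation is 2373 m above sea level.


t_bt = pi * hr * phi * L^2 / (3 * Qv) / (365.25*86400)
t_bt = pi * 88.422 * 0.19500 * 1391.5^2 / (3 * 0.052684) / (365.25*86400)
t_bt = 21.028 years


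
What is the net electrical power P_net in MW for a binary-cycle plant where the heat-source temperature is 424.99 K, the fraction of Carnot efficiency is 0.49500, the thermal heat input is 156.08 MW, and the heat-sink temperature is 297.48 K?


Step 1: eta = (1 - Tc/Th)*f = (1 - 297.48/424.99)*0.495 = 0.1485151
Step 2: P_net = eta * Q_in = 0.1485151 * 156.08 = 23.180 MW
P_net = 23.180 MW


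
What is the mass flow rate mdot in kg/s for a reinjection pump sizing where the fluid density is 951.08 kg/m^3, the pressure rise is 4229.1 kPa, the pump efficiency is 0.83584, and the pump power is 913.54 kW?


mdot = P_pump * rho * eta / dP
mdot = 913.54 * 951.08 * 0.83584 / 4229.1
mdot = 171.72 kg/s


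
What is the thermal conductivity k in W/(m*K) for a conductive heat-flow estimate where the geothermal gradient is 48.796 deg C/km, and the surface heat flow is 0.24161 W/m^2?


k = q * 1000 / grad
k = 0.24161 * 1000 / 48.796
k = 4.9514 W/(m*K)


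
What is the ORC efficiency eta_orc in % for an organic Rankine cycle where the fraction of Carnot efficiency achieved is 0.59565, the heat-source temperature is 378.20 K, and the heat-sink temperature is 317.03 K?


eta_orc = (1 - Tc/Th) * f * 100
eta_orc = (1 - 317.03/378.20) * 0.59565 * 100
eta_orc = 9.6340 %


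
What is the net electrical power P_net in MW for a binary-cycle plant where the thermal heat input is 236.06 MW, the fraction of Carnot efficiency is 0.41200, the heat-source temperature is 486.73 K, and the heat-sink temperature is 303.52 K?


Step 1: eta = (1 - Tc/Th)*f = (1 - 303.52/486.73)*0.412 = 0.1550809
Step 2: P_net = eta * Q_in = 0.1550809 * 236.06 = 36.608 MW
P_net = 36.608 MW


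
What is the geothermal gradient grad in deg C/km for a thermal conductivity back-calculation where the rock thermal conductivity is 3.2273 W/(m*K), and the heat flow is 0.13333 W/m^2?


grad = q / k * 1000
grad = 0.13333 / 3.2273 * 1000
grad = 41.313 deg C/km


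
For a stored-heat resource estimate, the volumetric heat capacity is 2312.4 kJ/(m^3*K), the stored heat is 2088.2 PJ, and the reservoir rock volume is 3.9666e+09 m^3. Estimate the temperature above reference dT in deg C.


dT = Q_s * 1e12 / (Vr * rhoc)
dT = 2088.2 * 1e12 / (3.9666e+09 * 2312.4)
dT = 227.6621 K
Convert (temperature difference, 1 K = 1 deg C): 227.6621 K = 227.6621 deg C
dT = 227.66 deg C


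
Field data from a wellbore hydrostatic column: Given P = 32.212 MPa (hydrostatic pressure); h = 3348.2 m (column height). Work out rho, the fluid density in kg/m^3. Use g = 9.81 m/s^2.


rho = P * 1e6 / (g * h)
rho = 32.212 * 1e6 / (9.81 * 3348.2)
rho = 980.70 kg/m^3


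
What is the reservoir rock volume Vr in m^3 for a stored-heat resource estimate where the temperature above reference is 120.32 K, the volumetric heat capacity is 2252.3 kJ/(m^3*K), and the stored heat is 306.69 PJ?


Vr = Q_s * 1e12 / (rhoc * dT)
Vr = 306.69 * 1e12 / (2252.3 * 120.32)
Vr = 1.1317e+09 m^3


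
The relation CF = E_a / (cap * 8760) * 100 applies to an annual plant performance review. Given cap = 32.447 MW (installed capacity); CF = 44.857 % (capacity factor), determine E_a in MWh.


E_a = CF / 100 * cap * 8760
E_a = 44.857 / 100 * 32.447 * 8760
E_a = 1.2750e+05 MWh


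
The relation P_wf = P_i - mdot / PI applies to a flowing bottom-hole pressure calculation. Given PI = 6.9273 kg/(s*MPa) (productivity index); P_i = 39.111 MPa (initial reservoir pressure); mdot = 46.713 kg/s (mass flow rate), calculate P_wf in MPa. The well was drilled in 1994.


P_wf = P_i - mdot / PI
P_wf = 39.111 - 46.713 / 6.9273
P_wf = 32.368 MPa


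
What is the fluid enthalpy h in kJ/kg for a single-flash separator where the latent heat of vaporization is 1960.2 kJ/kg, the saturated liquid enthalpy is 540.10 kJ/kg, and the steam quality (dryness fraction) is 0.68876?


h = hf + x * hfg
h = 540.10 + 0.68876 * 1960.2
h = 1890.2 kJ/kg


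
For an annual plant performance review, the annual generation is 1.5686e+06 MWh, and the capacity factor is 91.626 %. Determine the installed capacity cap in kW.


cap = E_a / (CF/100 * 8760)
cap = 1.5686e+06 / (91.626/100 * 8760)
cap = 195.4292 MW
Convert: 195.4292 MW * 1000.0 = 1.9543e+05 kW
cap = 1.9543e+05 kW


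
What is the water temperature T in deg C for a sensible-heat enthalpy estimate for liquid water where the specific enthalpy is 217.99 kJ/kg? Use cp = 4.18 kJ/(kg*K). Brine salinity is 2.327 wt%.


T = h / cp
T = 217.99 / 4.18
T = 52.151 deg C


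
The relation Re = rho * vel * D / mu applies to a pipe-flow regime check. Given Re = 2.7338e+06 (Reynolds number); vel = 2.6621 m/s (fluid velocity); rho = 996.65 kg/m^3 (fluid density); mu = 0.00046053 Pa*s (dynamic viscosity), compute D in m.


D = Re * mu / (rho * vel)
D = 2.7338e+06 * 0.00046053 / (996.65 * 2.6621)
D = 0.47452 m


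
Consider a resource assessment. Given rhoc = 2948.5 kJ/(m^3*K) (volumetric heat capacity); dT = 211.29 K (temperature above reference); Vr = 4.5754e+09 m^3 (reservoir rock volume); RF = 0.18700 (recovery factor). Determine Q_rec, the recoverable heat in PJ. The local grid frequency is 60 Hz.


Step 1: Q_s = Vr*rhoc*dT/1e12 = 4.5754e+09*2948.5*211.29/1e12 = 2850.422 PJ
Step 2: Q_rec = Q_s * RF = 2850.422 * 0.187 = 533.03 PJ
Q_rec = 533.03 PJ


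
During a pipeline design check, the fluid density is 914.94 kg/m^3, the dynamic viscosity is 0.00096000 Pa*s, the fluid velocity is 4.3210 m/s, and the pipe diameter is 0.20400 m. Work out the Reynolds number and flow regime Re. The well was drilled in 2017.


Step 1: Re = rho*vel*D/mu = 914.94*4.321*0.204/0.00096 = 8.4011e+05
Step 2: Re = 8.4011e+05 > 4000, so flow is turbulent.
Re = 8.4011e+05 (turbulent)


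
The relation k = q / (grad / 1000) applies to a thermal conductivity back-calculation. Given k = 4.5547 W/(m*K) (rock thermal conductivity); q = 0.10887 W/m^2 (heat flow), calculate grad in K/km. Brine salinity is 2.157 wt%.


grad = q / k * 1000
grad = 0.10887 / 4.5547 * 1000
grad = 23.90278 deg C/km
Convert: 23.90278 deg C/km * 1.0 = 23.903 K/km
grad = 23.903 K/km


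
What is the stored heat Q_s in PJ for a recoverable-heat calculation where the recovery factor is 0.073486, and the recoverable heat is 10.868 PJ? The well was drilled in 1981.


Q_s = Q_rec / RF
Q_s = 10.868 / 0.073486
Q_s = 147.89 PJ


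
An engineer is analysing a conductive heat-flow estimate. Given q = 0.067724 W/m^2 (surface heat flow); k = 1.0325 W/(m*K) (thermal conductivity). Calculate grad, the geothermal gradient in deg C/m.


grad = q * 1000 / k
grad = 0.067724 * 1000 / 1.0325
grad = 65.59225 deg C/km
Convert: 65.59225 deg C/km * 0.001 = 0.065592 deg C/m
grad = 0.065592 deg C/m


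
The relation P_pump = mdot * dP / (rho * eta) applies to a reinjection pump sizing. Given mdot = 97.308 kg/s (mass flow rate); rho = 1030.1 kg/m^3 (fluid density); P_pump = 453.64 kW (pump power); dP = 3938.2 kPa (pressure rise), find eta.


eta = mdot * dP / (rho * P_pump)
eta = 97.308 * 3938.2 / (1030.1 * 453.64)
eta = 0.82008


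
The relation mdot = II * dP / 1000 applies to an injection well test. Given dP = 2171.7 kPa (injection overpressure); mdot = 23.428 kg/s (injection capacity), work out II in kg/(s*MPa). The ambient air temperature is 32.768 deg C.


II = mdot * 1000 / dP
II = 23.428 * 1000 / 2171.7
II = 10.788 kg/(s*MPa)


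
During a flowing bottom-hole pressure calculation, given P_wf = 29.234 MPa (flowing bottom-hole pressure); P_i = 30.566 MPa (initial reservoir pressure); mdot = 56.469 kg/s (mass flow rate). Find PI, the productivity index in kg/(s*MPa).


PI = mdot / (P_i - P_wf)
PI = 56.469 / (30.566 - 29.234)
PI = 42.394 kg/(s*MPa)


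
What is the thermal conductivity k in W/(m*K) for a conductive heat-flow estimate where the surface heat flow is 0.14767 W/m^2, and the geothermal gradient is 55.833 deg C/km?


k = q * 1000 / grad
k = 0.14767 * 1000 / 55.833
k = 2.6449 W/(m*K)


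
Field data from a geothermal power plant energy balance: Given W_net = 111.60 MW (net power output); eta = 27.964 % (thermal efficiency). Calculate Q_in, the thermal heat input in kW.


Q_in = W_net / (eta / 100)
Q_in = 111.60 / (27.964 / 100)
Q_in = 399.0845 MW
Convert: 399.0845 MW * 1000.0 = 3.9908e+05 kW
Q_in = 3.9908e+05 kW


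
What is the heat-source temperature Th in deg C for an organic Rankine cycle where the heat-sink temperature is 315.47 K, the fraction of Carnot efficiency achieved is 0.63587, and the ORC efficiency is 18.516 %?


Th = Tc / (1 - (eta_orc/100)/f)
Th = 315.47 / (1 - (18.516/100)/0.63587)
Th = 445.0709 K
Convert to deg C: 445.0709 - 273.15 = 171.92 deg C
Th = 171.92 deg C


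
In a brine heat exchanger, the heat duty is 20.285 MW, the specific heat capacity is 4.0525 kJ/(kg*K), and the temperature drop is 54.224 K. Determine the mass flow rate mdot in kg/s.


mdot = Q * 1000 / (cp * dT)
mdot = 20.285 * 1000 / (4.0525 * 54.224)
mdot = 92.312 kg/s


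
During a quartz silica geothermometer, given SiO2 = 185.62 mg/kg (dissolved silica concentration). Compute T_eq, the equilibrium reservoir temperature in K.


T_eq = 1309 / (5.19 - log10(SiO2)) - 273.15
T_eq = 1309 / (5.19 - log10(185.62)) - 273.15
T_eq = 174.9266 deg C
Convert to K: 174.9266 + 273.15 = 448.08 K
T_eq = 448.08 K


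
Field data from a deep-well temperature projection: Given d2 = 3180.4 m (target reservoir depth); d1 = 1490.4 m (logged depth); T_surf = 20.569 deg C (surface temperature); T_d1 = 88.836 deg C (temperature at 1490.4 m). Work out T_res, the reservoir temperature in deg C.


Step 1: grad = (T_d1 - T_surf)/d1 * 1000 = (88.836 - 20.569)/1490.4 * 1000 = 45.80448 deg C/km
Step 2: T_res = T_surf + grad*d2/1000 = 20.569 + 45.80448*3180.4/1000 = 166.25 deg C
T_res = 166.25 deg C


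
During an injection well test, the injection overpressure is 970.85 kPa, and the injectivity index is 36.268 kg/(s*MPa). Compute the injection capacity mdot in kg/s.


mdot = II * dP / 1000
mdot = 36.268 * 970.85 / 1000
mdot = 35.211 kg/s


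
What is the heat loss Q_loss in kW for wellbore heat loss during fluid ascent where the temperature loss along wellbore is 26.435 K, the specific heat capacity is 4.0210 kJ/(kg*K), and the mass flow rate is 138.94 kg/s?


Q_loss = mdot * cp * dT
Q_loss = 138.94 * 4.0210 * 26.435
Q_loss = 14769 kW


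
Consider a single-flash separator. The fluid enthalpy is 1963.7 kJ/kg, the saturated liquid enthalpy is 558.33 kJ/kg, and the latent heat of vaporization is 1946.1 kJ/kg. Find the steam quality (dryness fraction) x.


x = (h - hf) / hfg
x = (1963.7 - 558.33) / 1946.1
x = 0.72215


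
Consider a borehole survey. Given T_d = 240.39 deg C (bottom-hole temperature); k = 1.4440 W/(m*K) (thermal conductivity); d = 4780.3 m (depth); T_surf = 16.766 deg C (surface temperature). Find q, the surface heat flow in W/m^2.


Step 1: grad = (T_d - T_surf)/d * 1000 = (240.39 - 16.766)/4780.3 * 1000 = 46.78033 deg C/km
Step 2: q = k * grad / 1000 = 1.444 * 46.78033 / 1000 = 0.067551 W/m^2
q = 0.067551 W/m^2


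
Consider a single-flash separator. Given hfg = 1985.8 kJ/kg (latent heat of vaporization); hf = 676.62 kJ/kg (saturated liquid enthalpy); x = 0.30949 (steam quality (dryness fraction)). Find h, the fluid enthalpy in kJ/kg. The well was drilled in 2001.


h = hf + x * hfg
h = 676.62 + 0.30949 * 1985.8
h = 1291.2 kJ/kg


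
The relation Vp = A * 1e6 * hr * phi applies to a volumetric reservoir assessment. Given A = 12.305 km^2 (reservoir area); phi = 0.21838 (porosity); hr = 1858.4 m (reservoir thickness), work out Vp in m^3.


Vp = A * 1e6 * hr * phi
Vp = 12.305 * 1e6 * 1858.4 * 0.21838
Vp = 4.9938e+09 m^3


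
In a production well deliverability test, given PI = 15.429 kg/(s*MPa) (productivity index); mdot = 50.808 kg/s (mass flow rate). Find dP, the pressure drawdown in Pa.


dP = mdot * 1000 / PI
dP = 50.808 * 1000 / 15.429
dP = 3293.020 kPa
Convert: 3293.020 kPa * 1000.0 = 3.2930e+06 Pa
dP = 3.2930e+06 Pa


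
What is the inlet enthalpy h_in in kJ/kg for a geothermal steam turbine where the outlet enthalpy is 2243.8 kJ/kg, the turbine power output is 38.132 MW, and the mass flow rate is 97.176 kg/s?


h_in = h_out + P * 1000 / mdot
h_in = 2243.8 + 38.132 * 1000 / 97.176
h_in = 2636.2 kJ/kg


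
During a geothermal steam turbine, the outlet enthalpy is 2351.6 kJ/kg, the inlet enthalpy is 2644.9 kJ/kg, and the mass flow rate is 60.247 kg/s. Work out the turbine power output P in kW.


P = mdot * (h_in - h_out) / 1000
P = 60.247 * (2644.9 - 2351.6) / 1000
P = 17.67045 MW
Convert: 17.67045 MW * 1000.0 = 17670 kW
P = 17670 kW


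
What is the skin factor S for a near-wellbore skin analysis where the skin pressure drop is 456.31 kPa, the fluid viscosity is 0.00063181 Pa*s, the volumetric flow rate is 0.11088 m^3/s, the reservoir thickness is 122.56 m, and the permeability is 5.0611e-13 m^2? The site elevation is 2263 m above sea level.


S = dP_s * 1000 * 2*pi*k*hr / (q*mu)
S = 456.31 * 1000 * 2*pi*5.0611e-13*122.56 / (0.11088*0.00063181)
S = 2.5386


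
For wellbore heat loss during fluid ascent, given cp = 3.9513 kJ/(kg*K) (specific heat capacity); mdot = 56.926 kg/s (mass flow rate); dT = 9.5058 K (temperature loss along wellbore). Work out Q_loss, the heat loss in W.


Q_loss = mdot * cp * dT
Q_loss = 56.926 * 3.9513 * 9.5058
Q_loss = 2138.156 kW
Convert: 2138.156 kW * 1000.0 = 2.1382e+06 W
Q_loss = 2.1382e+06 W


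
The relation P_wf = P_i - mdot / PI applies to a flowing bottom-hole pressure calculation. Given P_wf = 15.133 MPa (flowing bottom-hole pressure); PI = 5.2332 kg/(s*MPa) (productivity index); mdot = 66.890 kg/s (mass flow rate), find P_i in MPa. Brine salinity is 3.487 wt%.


P_i = P_wf + mdot / PI
P_i = 15.133 + 66.890 / 5.2332
P_i = 27.915 MPa


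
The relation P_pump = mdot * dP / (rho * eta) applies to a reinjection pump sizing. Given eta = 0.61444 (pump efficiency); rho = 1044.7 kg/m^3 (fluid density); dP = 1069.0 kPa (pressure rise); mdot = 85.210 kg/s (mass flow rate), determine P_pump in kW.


P_pump = mdot * dP / (rho * eta)
P_pump = 85.210 * 1069.0 / (1044.7 * 0.61444)
P_pump = 141.90 kW


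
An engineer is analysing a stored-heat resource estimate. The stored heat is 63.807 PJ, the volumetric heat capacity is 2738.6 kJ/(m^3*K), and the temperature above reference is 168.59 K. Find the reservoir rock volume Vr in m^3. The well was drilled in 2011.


Vr = Q_s * 1e12 / (rhoc * dT)
Vr = 63.807 * 1e12 / (2738.6 * 168.59)
Vr = 1.3820e+08 m^3


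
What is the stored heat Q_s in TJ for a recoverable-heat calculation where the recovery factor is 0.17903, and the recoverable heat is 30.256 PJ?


Q_s = Q_rec / RF
Q_s = 30.256 / 0.17903
Q_s = 168.9996 PJ
Convert: 168.9996 PJ * 1000.0 = 1.6900e+05 TJ
Q_s = 1.6900e+05 TJ


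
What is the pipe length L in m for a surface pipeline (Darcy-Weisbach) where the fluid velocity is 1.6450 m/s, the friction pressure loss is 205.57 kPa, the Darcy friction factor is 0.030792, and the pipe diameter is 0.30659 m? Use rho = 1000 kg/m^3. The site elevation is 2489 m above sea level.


L = dP*1000*D / (f*rho*vel^2/2)
L = 205.57*1000*0.30659 / (0.030792*1000*1.6450^2/2)
L = 1512.8 m


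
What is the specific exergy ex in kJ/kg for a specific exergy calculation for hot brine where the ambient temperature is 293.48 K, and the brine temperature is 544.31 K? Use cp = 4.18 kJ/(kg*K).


ex = cp * ((T_b - T_0) - T_0 * ln(T_b/T_0))
ex = 4.18 * ((544.31 - 293.48) - 293.48 * ln(544.31/293.48))
ex = 290.70 kJ/kg


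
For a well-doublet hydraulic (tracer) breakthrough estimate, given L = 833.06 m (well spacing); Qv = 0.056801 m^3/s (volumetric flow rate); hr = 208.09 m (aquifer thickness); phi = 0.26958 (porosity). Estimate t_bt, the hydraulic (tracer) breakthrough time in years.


t_bt = pi * hr * phi * L^2 / (3 * Qv) / (365.25*86400)
t_bt = pi * 208.09 * 0.26958 * 833.06^2 / (3 * 0.056801) / (365.25*86400)
t_bt = 22.744 years


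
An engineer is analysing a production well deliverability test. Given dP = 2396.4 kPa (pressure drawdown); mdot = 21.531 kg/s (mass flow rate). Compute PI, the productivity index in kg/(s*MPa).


PI = mdot * 1000 / dP
PI = 21.531 * 1000 / 2396.4
PI = 8.9847 kg/(s*MPa)


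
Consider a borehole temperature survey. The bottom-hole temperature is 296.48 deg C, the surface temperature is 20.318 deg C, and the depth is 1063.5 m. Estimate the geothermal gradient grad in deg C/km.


grad = (T_d - T_surf) / d * 1000
grad = (296.48 - 20.318) / 1063.5 * 1000
grad = 259.67 deg C/km


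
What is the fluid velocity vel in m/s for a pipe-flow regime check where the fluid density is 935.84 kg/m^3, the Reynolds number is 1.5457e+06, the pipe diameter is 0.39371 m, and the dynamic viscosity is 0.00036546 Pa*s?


vel = Re * mu / (rho * D)
vel = 1.5457e+06 * 0.00036546 / (935.84 * 0.39371)
vel = 1.5332 m/s


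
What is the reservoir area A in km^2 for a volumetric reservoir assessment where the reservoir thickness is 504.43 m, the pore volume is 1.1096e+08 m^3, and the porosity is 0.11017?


A = Vp / (1e6 * hr * phi)
A = 1.1096e+08 / (1e6 * 504.43 * 0.11017)
A = 1.9967 km^2


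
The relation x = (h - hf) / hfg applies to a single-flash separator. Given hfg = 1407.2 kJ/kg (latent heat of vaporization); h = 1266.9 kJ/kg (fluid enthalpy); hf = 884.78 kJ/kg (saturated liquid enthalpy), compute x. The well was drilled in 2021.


x = (h - hf) / hfg
x = (1266.9 - 884.78) / 1407.2
x = 0.27155


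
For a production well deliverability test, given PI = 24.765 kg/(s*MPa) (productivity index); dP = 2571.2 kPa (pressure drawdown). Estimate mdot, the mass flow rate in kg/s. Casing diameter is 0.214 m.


mdot = PI * dP / 1000
mdot = 24.765 * 2571.2 / 1000
mdot = 63.676 kg/s


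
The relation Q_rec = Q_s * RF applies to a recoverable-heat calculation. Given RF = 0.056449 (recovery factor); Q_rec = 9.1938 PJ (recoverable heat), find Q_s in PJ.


Q_s = Q_rec / RF
Q_s = 9.1938 / 0.056449
Q_s = 162.87 PJ


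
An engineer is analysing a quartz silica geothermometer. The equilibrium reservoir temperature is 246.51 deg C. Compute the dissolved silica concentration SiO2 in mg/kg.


SiO2 = 10^(5.19 - 1309/(T_eq + 273.15))
SiO2 = 10^(5.19 - 1309/(246.51 + 273.15))
SiO2 = 468.86 mg/kg


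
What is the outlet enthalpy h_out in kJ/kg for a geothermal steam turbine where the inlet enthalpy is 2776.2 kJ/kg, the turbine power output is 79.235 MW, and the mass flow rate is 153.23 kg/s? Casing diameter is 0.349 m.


h_out = h_in - P * 1000 / mdot
h_out = 2776.2 - 79.235 * 1000 / 153.23
h_out = 2259.1 kJ/kg


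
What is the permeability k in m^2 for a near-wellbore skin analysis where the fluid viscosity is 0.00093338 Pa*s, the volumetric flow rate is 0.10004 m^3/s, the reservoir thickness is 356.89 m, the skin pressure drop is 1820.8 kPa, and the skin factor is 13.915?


k = S*q*mu / (2*pi*dP_s*1000*hr)
k = 13.915*0.10004*0.00093338 / (2*pi*1820.8*1000*356.89)
k = 3.1823e-13 m^2


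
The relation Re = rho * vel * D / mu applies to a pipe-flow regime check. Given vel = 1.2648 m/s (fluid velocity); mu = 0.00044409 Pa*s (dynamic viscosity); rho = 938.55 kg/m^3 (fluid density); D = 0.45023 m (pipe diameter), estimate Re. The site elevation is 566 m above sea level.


Re = rho * vel * D / mu
Re = 938.55 * 1.2648 * 0.45023 / 0.00044409
Re = 1.2035e+06


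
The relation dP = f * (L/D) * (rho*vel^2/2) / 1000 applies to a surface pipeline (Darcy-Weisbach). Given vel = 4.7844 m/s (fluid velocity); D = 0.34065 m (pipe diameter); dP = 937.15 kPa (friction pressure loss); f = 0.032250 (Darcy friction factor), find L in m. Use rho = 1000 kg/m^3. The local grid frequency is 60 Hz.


L = dP*1000*D / (f*rho*vel^2/2)
L = 937.15*1000*0.34065 / (0.032250*1000*4.7844^2/2)
L = 864.89 m


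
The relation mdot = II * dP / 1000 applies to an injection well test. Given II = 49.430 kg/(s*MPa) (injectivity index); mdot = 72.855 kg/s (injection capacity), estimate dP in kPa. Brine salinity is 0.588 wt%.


dP = mdot * 1000 / II
dP = 72.855 * 1000 / 49.430
dP = 1473.9 kPa


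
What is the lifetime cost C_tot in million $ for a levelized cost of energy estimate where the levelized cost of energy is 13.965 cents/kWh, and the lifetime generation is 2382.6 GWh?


C_tot = LCOE / 100 * E_tot
C_tot = 13.965 / 100 * 2382.6
C_tot = 332.73 million $


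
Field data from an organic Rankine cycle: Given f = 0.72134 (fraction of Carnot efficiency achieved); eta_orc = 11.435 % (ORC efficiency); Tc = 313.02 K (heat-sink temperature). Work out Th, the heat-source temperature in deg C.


Th = Tc / (1 - (eta_orc/100)/f)
Th = 313.02 / (1 - (11.435/100)/0.72134)
Th = 371.9894 K
Convert to deg C: 371.9894 - 273.15 = 98.839 deg C
Th = 98.839 deg C


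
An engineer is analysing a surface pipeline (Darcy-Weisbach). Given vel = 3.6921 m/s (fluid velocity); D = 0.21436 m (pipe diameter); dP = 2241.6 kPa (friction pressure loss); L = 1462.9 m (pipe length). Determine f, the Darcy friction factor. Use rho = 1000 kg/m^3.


f = dP*1000 / ((L/D)*(rho*vel^2/2))
f = 2241.6*1000 / ((1462.9/0.21436)*(1000*3.6921^2/2))
f = 0.048191


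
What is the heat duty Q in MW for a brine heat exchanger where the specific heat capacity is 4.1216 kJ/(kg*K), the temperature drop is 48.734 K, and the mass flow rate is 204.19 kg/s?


Q = mdot * cp * dT / 1000
Q = 204.19 * 4.1216 * 48.734 / 1000
Q = 41.014 MW


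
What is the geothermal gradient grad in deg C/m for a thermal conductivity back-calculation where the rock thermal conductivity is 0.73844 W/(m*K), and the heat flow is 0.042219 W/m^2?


grad = q / k * 1000
grad = 0.042219 / 0.73844 * 1000
grad = 57.17323 deg C/km
Convert: 57.17323 deg C/km * 0.001 = 0.057173 deg C/m
grad = 0.057173 deg C/m


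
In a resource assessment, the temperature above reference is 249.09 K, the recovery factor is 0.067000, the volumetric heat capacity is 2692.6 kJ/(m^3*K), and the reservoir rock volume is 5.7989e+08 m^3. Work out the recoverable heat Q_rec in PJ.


Step 1: Q_s = Vr*rhoc*dT/1e12 = 5.7989e+08*2692.6*249.09/1e12 = 388.9321 PJ
Step 2: Q_rec = Q_s * RF = 388.9321 * 0.067 = 26.058 PJ
Q_rec = 26.058 PJ


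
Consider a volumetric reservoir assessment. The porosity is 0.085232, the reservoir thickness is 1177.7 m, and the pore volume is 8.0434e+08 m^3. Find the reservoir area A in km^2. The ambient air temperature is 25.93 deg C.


A = Vp / (1e6 * hr * phi)
A = 8.0434e+08 / (1e6 * 1177.7 * 0.085232)
A = 8.0131 km^2


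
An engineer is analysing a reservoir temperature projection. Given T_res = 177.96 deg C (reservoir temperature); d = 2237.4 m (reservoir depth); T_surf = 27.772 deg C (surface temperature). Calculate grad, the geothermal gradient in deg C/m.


grad = (T_res - T_surf) / d * 1000
grad = (177.96 - 27.772) / 2237.4 * 1000
grad = 67.12613 deg C/km
Convert: 67.12613 deg C/km * 0.001 = 0.067126 deg C/m
grad = 0.067126 deg C/m


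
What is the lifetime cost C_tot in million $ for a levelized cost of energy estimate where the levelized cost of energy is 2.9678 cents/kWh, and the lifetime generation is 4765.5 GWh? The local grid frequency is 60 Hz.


C_tot = LCOE / 100 * E_tot
C_tot = 2.9678 / 100 * 4765.5
C_tot = 141.43 million $


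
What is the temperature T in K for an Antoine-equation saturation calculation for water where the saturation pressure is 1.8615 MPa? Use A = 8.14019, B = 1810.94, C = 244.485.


T = B / (A - log10(P_sat * 760 / 0.101325)) - C
T = 1810.94 / (8.14019 - log10(1.8615 * 760 / 0.101325)) - 244.485
T = 208.7905 deg C
Convert to K: 208.7905 + 273.15 = 481.94 K
T = 481.94 K


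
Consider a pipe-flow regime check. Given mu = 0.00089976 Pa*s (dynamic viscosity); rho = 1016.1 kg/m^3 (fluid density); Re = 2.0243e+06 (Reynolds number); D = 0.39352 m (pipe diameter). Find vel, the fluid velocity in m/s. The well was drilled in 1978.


vel = Re * mu / (rho * D)
vel = 2.0243e+06 * 0.00089976 / (1016.1 * 0.39352)
vel = 4.5551 m/s


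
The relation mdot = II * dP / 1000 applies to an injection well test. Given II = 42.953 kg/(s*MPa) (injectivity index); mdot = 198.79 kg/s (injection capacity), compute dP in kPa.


dP = mdot * 1000 / II
dP = 198.79 * 1000 / 42.953
dP = 4628.1 kPa


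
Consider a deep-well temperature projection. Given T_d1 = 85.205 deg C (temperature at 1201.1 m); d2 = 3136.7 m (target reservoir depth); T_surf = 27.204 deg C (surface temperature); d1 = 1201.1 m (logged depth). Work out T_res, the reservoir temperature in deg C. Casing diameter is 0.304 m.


Step 1: grad = (T_d1 - T_surf)/d1 * 1000 = (85.205 - 27.204)/1201.1 * 1000 = 48.28990 deg C/km
Step 2: T_res = T_surf + grad*d2/1000 = 27.204 + 48.28990*3136.7/1000 = 178.67 deg C
T_res = 178.67 deg C


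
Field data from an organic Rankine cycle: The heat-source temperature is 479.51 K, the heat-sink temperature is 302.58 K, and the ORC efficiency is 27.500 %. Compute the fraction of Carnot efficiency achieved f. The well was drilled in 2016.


f = (eta_orc/100) / (1 - Tc/Th)
f = (27.500/100) / (1 - 302.58/479.51)
f = 0.74530


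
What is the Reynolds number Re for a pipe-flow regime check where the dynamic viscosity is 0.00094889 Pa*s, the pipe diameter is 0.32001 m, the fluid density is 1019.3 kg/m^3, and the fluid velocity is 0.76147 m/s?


Re = rho * vel * D / mu
Re = 1019.3 * 0.76147 * 0.32001 / 0.00094889
Re = 2.6176e+05


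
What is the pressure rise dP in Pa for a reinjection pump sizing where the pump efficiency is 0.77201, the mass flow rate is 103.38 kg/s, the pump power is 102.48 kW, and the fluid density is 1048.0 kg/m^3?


dP = P_pump * rho * eta / mdot
dP = 102.48 * 1048.0 * 0.77201 / 103.38
dP = 802.0230 kPa
Convert: 802.0230 kPa * 1000.0 = 8.0202e+05 Pa
dP = 8.0202e+05 Pa


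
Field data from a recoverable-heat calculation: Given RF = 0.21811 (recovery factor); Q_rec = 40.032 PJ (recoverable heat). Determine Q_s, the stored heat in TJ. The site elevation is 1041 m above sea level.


Q_s = Q_rec / RF
Q_s = 40.032 / 0.21811
Q_s = 183.5404 PJ
Convert: 183.5404 PJ * 1000.0 = 1.8354e+05 TJ
Q_s = 1.8354e+05 TJ


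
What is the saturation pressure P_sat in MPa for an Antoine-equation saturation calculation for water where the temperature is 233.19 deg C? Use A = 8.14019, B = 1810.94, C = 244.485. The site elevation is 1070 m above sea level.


P_sat = 10^(A - B/(C + T)) / 760 * 0.101325
P_sat = 10^(8.14019 - 1810.94/(244.485 + 233.19)) / 760 * 0.101325
P_sat = 2.9781 MPa


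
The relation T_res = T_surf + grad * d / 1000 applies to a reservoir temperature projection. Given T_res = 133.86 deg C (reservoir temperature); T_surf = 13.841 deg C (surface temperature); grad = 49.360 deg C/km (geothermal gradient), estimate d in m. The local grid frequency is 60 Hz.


d = (T_res - T_surf) / grad * 1000
d = (133.86 - 13.841) / 49.360 * 1000
d = 2431.5 m


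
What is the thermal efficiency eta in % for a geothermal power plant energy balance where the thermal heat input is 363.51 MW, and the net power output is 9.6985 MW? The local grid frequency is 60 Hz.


eta = W_net / Q_in * 100
eta = 9.6985 / 363.51 * 100
eta = 2.6680 %


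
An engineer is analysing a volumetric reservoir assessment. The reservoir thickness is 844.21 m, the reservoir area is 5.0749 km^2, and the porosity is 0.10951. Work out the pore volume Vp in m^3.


Vp = A * 1e6 * hr * phi
Vp = 5.0749 * 1e6 * 844.21 * 0.10951
Vp = 4.6917e+08 m^3


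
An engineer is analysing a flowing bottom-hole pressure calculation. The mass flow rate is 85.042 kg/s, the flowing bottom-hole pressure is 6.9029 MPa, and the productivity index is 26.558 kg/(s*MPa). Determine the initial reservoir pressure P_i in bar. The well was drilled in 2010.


P_i = P_wf + mdot / PI
P_i = 6.9029 + 85.042 / 26.558
P_i = 10.10502 MPa
Convert: 10.10502 MPa * 10.0 = 101.05 bar
P_i = 101.05 bar


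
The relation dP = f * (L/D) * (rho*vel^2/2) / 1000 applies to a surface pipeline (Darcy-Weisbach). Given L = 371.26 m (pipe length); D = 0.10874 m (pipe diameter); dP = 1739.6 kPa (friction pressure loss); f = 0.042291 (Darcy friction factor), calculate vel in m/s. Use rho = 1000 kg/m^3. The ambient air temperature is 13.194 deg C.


vel = sqrt(dP*1000*2*D / (f*L*rho))
vel = sqrt(1739.6*1000*2*0.10874 / (0.042291*371.26*1000))
vel = 4.9088 m/s


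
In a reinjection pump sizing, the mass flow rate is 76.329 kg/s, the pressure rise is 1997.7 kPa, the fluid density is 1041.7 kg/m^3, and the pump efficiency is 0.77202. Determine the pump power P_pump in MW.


P_pump = mdot * dP / (rho * eta)
P_pump = 76.329 * 1997.7 / (1041.7 * 0.77202)
P_pump = 189.6045 kW
Convert: 189.6045 kW * 0.001 = 0.18960 MW
P_pump = 0.18960 MW


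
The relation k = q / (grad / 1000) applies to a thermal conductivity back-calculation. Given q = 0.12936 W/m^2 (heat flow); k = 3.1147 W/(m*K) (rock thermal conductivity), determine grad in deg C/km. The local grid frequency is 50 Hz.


grad = q / k * 1000
grad = 0.12936 / 3.1147 * 1000
grad = 41.532 deg C/km
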